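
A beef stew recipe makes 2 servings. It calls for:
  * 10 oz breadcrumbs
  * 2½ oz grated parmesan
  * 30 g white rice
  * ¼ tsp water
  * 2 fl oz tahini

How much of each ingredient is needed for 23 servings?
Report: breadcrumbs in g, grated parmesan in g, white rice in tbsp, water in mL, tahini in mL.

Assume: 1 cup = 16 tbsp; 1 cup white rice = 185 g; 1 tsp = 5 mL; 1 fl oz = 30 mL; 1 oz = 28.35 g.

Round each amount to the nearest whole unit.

Scaling factor: 23/2 = 11.5.
breadcrumbs: 10 oz × 23/2 × 28.35 g/oz ≈ 3260 g
grated parmesan: 2.5 oz × 23/2 × 28.35 g/oz ≈ 815 g
white rice: 30 g × 23/2 ÷ 185 g/cup × 16 tbsp/cup ≈ 30 tbsp
water: 0.25 tsp × 23/2 × 5 mL/tsp ≈ 14 mL
tahini: 2 fl oz × 23/2 × 30 mL/fl oz = 690 mL

breadcrumbs: 3260 g; grated parmesan: 815 g; white rice: 30 tbsp; water: 14 mL; tahini: 690 mL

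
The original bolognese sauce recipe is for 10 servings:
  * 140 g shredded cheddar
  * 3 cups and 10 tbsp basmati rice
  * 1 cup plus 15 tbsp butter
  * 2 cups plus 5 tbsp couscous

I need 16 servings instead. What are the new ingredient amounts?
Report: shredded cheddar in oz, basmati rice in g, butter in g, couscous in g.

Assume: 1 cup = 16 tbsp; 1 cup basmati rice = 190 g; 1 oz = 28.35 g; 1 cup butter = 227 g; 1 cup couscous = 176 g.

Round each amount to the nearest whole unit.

Scaling factor: 16/10 = 8/5 = 1.6.
shredded cheddar: 140 g × 8/5 ÷ 28.35 g/oz ≈ 8 oz
basmati rice: (3 cup + 10 tbsp = 3.625 cup) × 8/5 × 190 g/cup = 1102 g
butter: (1 cup + 15 tbsp = 1.9375 cup) × 8/5 × 227 g/cup ≈ 704 g
couscous: (2 cup + 5 tbsp = 2.3125 cup) × 8/5 × 176 g/cup ≈ 651 g

shredded cheddar: 8 oz; basmati rice: 1102 g; butter: 704 g; couscous: 651 g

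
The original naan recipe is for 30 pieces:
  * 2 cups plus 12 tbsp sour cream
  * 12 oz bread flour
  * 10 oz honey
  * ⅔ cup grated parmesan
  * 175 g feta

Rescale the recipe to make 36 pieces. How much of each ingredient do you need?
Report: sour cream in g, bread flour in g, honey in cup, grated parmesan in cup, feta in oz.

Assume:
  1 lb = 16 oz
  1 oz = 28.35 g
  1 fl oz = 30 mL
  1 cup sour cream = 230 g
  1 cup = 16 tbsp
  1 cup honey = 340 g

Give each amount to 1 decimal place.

Scaling factor: 36/30 = 6/5 = 1.2.
sour cream: (2 cup + 12 tbsp = 2.75 cup) × 6/5 × 230 g/cup = 759.0 g
bread flour: 12 oz × 6/5 × 28.35 g/oz ≈ 408.2 g
honey: 10 oz × 6/5 × 28.35 g/oz ÷ 340 g/cup ≈ 1.0 cup
grated parmesan: 2/3 cup × 6/5 = 0.8 cup
feta: 175 g × 6/5 ÷ 28.35 g/oz ≈ 7.4 oz

sour cream: 759.0 g; bread flour: 408.2 g; honey: 1.0 cup; grated parmesan: 0.8 cup; feta: 7.4 oz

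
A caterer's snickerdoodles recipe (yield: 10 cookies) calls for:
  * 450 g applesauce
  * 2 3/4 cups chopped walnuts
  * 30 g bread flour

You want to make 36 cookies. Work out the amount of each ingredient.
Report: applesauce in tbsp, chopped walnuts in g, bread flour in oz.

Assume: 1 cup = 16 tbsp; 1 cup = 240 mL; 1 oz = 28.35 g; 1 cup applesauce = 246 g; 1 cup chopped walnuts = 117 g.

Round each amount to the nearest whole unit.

Scaling factor: 36/10 = 18/5 = 3.6.
applesauce: 450 g × 18/5 ÷ 246 g/cup × 16 tbsp/cup ≈ 105 tbsp
chopped walnuts: 2.75 cup × 18/5 × 117 g/cup ≈ 1158 g
bread flour: 30 g × 18/5 ÷ 28.35 g/oz ≈ 4 oz

applesauce: 105 tbsp; chopped walnuts: 1158 g; bread flour: 4 oz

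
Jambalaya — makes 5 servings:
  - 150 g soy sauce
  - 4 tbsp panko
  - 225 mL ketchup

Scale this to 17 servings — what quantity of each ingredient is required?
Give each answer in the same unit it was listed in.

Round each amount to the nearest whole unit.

Scaling factor: 17/5 = 3.4.
soy sauce: 150 g × 17/5 = 510 g
panko: 4 tbsp × 17/5 ≈ 14 tbsp
ketchup: 225 mL × 17/5 = 765 mL

soy sauce: 510 g; panko: 14 tbsp; ketchup: 765 mL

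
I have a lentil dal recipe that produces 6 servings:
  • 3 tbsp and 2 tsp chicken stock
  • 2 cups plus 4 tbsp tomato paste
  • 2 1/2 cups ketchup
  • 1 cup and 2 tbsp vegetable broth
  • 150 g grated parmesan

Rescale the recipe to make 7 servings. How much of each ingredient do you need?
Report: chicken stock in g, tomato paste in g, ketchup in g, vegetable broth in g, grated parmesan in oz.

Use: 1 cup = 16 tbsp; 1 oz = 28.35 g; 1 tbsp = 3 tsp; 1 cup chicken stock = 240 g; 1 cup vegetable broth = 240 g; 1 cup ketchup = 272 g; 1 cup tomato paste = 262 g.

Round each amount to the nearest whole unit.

chicken stock: 64 g; tomato paste: 688 g; ketchup: 793 g; vegetable broth: 315 g; grated parmesan: 6 oz

Scaling factor: 7/6.
chicken stock: (3 tbsp + 2 tsp = 11/3 tbsp) × 7/6 ÷ 16 tbsp/cup × 240 g/cup ≈ 64 g
tomato paste: (2 cup + 4 tbsp = 2.25 cup) × 7/6 × 262 g/cup ≈ 688 g
ketchup: 2.5 cup × 7/6 × 272 g/cup ≈ 793 g
vegetable broth: (1 cup + 2 tbsp = 1.125 cup) × 7/6 × 240 g/cup = 315 g
grated parmesan: 150 g × 7/6 ÷ 28.35 g/oz ≈ 6 oz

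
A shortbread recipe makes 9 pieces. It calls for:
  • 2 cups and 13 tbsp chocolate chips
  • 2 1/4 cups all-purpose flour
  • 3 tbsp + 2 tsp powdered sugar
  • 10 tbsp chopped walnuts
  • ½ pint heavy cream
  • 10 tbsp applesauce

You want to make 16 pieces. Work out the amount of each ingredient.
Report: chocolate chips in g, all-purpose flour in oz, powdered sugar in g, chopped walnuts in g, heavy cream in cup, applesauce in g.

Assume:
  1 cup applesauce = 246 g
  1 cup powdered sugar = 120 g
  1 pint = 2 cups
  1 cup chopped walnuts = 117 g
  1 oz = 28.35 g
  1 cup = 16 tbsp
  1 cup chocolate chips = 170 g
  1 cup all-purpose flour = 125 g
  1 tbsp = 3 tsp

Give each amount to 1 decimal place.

chocolate chips: 850.0 g; all-purpose flour: 17.6 oz; powdered sugar: 48.9 g; chopped walnuts: 130.0 g; heavy cream: 1.8 cup; applesauce: 273.3 g

Scaling factor: 16/9.
chocolate chips: (2 cup + 13 tbsp = 2.8125 cup) × 16/9 × 170 g/cup = 850.0 g
all-purpose flour: 2.25 cup × 16/9 × 125 g/cup ÷ 28.35 g/oz ≈ 17.6 oz
powdered sugar: (3 tbsp + 2 tsp = 11/3 tbsp) × 16/9 ÷ 16 tbsp/cup × 120 g/cup ≈ 48.9 g
chopped walnuts: 10 tbsp × 16/9 ÷ 16 tbsp/cup × 117 g/cup = 130.0 g
heavy cream: 0.5 pint × 16/9 × 2 cup/pint ≈ 1.8 cup
applesauce: 10 tbsp × 16/9 ÷ 16 tbsp/cup × 246 g/cup ≈ 273.3 g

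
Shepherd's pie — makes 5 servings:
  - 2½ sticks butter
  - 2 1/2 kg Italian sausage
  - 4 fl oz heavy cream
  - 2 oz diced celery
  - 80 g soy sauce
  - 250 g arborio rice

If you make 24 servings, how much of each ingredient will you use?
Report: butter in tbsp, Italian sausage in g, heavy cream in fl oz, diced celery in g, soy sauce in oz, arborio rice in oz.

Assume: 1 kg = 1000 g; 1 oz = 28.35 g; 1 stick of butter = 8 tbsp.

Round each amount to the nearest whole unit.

Scaling factor: 24/5 = 4.8.
butter: 2.5 stick × 24/5 × 8 tbsp/stick = 96 tbsp
Italian sausage: 2.5 kg × 24/5 × 1000 g/kg = 12000 g
heavy cream: 4 fl oz × 24/5 ≈ 19 fl oz
diced celery: 2 oz × 24/5 × 28.35 g/oz ≈ 272 g
soy sauce: 80 g × 24/5 ÷ 28.35 g/oz ≈ 14 oz
arborio rice: 250 g × 24/5 ÷ 28.35 g/oz ≈ 42 oz

butter: 96 tbsp; Italian sausage: 12000 g; heavy cream: 19 fl oz; diced celery: 272 g; soy sauce: 14 oz; arborio rice: 42 oz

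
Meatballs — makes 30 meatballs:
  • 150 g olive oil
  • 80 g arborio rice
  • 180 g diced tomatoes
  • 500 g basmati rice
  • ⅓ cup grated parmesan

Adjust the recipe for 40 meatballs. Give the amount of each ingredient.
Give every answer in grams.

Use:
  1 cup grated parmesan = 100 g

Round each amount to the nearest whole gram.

Scaling factor: 40/30 = 4/3.
olive oil: 150 g × 4/3 = 200 g
arborio rice: 80 g × 4/3 ≈ 107 g
diced tomatoes: 180 g × 4/3 = 240 g
basmati rice: 500 g × 4/3 ≈ 667 g
grated parmesan: 1/3 cup × 4/3 × 100 g/cup ≈ 44 g

olive oil: 200 g; arborio rice: 107 g; diced tomatoes: 240 g; basmati rice: 667 g; grated parmesan: 44 g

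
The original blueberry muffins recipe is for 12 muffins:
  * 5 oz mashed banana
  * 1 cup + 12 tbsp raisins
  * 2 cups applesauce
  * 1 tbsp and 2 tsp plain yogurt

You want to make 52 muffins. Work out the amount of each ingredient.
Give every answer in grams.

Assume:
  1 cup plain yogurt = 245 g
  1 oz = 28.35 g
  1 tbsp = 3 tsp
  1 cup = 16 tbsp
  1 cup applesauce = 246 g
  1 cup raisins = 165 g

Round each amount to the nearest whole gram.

Scaling factor: 52/12 = 13/3.
mashed banana: 5 oz × 13/3 × 28.35 g/oz ≈ 614 g
raisins: (1 cup + 12 tbsp = 1.75 cup) × 13/3 × 165 g/cup ≈ 1251 g
applesauce: 2 cup × 13/3 × 246 g/cup = 2132 g
plain yogurt: (1 tbsp + 2 tsp = 5/3 tbsp) × 13/3 ÷ 16 tbsp/cup × 245 g/cup ≈ 111 g

mashed banana: 614 g; raisins: 1251 g; applesauce: 2132 g; plain yogurt: 111 g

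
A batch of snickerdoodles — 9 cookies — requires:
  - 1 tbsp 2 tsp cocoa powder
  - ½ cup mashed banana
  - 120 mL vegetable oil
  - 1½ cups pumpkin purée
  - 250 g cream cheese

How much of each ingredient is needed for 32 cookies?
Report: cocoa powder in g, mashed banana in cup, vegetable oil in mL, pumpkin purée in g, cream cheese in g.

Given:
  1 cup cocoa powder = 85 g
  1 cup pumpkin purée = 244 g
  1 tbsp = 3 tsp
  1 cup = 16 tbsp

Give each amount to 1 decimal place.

cocoa powder: 31.5 g; mashed banana: 1.8 cup; vegetable oil: 426.7 mL; pumpkin purée: 1301.3 g; cream cheese: 888.9 g

Scaling factor: 32/9.
cocoa powder: (1 tbsp + 2 tsp = 5/3 tbsp) × 32/9 ÷ 16 tbsp/cup × 85 g/cup ≈ 31.5 g
mashed banana: 0.5 cup × 32/9 ≈ 1.8 cup
vegetable oil: 120 mL × 32/9 ≈ 426.7 mL
pumpkin purée: 1.5 cup × 32/9 × 244 g/cup ≈ 1301.3 g
cream cheese: 250 g × 32/9 ≈ 888.9 g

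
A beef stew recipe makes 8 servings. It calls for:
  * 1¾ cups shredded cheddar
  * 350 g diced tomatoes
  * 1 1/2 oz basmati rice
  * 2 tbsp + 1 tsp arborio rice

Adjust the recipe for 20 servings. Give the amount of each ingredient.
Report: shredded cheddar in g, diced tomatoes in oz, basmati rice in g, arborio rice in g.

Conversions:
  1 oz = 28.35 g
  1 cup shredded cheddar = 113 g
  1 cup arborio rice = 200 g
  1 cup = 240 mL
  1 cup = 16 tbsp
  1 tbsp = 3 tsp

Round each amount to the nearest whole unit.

Scaling factor: 20/8 = 5/2 = 2.5.
shredded cheddar: 1.75 cup × 5/2 × 113 g/cup ≈ 494 g
diced tomatoes: 350 g × 5/2 ÷ 28.35 g/oz ≈ 31 oz
basmati rice: 1.5 oz × 5/2 × 28.35 g/oz ≈ 106 g
arborio rice: (2 tbsp + 1 tsp = 7/3 tbsp) × 5/2 ÷ 16 tbsp/cup × 200 g/cup ≈ 73 g

shredded cheddar: 494 g; diced tomatoes: 31 oz; basmati rice: 106 g; arborio rice: 73 g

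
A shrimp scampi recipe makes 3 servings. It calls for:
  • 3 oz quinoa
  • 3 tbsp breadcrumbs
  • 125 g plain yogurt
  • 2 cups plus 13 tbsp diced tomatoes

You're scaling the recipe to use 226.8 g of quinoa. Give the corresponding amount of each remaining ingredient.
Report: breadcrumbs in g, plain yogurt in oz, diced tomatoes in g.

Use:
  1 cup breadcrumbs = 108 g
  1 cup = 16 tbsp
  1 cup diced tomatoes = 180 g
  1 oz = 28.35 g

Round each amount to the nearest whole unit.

breadcrumbs: 54 g; plain yogurt: 12 oz; diced tomatoes: 1350 g

The original recipe has 85.05 g of quinoa, so the scaling factor is 226.8 ÷ 85.05 = 8/3.
breadcrumbs: 3 tbsp × 8/3 ÷ 16 tbsp/cup × 108 g/cup = 54 g
plain yogurt: 125 g × 8/3 ÷ 28.35 g/oz ≈ 12 oz
diced tomatoes: (2 cup + 13 tbsp = 2.8125 cup) × 8/3 × 180 g/cup = 1350 g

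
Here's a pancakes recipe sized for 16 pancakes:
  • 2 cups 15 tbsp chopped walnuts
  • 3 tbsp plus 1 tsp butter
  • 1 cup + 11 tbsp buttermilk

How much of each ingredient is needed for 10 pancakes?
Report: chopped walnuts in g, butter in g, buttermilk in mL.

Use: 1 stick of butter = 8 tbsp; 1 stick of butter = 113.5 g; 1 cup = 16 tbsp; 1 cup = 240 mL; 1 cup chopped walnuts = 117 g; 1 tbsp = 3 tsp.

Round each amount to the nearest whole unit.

chopped walnuts: 215 g; butter: 30 g; buttermilk: 253 mL

Scaling factor: 10/16 = 5/8 = 0.625.
chopped walnuts: (2 cup + 15 tbsp = 2.9375 cup) × 5/8 × 117 g/cup ≈ 215 g
butter: (3 tbsp + 1 tsp = 10/3 tbsp) × 5/8 ÷ 8 tbsp/stick × 113.5 g/stick ≈ 30 g
buttermilk: (1 cup + 11 tbsp = 1.6875 cup) × 5/8 × 240 mL/cup ≈ 253 mL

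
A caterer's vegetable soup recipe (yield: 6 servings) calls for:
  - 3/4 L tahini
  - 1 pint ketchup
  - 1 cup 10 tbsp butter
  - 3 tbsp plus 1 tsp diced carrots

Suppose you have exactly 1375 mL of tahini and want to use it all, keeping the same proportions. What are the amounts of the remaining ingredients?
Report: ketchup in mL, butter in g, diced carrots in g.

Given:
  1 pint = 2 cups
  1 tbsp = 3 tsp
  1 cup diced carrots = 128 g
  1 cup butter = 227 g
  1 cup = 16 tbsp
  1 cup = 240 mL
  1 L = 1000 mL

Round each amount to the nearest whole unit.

ketchup: 880 mL; butter: 676 g; diced carrots: 49 g

The original recipe has 750 mL of tahini, so the scaling factor is 1375 ÷ 750 = 11/6.
ketchup: 1 pint × 11/6 × 2 cup/pint × 240 mL/cup = 880 mL
butter: (1 cup + 10 tbsp = 1.625 cup) × 11/6 × 227 g/cup ≈ 676 g
diced carrots: (3 tbsp + 1 tsp = 10/3 tbsp) × 11/6 ÷ 16 tbsp/cup × 128 g/cup ≈ 49 g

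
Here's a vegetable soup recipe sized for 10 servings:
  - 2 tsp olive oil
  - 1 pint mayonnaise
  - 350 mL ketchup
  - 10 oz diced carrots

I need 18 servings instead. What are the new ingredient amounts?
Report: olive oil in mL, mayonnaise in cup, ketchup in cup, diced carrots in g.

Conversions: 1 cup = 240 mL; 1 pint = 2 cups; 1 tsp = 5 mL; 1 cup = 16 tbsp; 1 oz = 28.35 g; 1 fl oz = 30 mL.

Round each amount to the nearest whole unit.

olive oil: 18 mL; mayonnaise: 4 cup; ketchup: 3 cup; diced carrots: 510 g

Scaling factor: 18/10 = 9/5 = 1.8.
olive oil: 2 tsp × 9/5 × 5 mL/tsp = 18 mL
mayonnaise: 1 pint × 9/5 × 2 cup/pint ≈ 4 cup
ketchup: 350 mL × 9/5 ÷ 240 mL/cup ≈ 3 cup
diced carrots: 10 oz × 9/5 × 28.35 g/oz ≈ 510 g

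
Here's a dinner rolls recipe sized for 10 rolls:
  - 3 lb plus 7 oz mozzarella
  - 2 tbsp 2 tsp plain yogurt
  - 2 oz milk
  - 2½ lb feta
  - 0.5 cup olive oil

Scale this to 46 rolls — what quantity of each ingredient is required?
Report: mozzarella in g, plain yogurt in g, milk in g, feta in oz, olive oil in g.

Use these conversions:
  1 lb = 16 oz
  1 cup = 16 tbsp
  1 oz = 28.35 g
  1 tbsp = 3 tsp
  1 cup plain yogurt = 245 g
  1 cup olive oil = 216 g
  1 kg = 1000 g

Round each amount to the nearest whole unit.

mozzarella: 7173 g; plain yogurt: 188 g; milk: 261 g; feta: 184 oz; olive oil: 497 g

Scaling factor: 46/10 = 23/5 = 4.6.
mozzarella: (3 lb + 7 oz = 3.4375 lb) × 23/5 × 16 oz/lb × 28.35 g/oz ≈ 7173 g
plain yogurt: (2 tbsp + 2 tsp = 8/3 tbsp) × 23/5 ÷ 16 tbsp/cup × 245 g/cup ≈ 188 g
milk: 2 oz × 23/5 × 28.35 g/oz ≈ 261 g
feta: 2.5 lb × 23/5 × 16 oz/lb = 184 oz
olive oil: 0.5 cup × 23/5 × 216 g/cup ≈ 497 g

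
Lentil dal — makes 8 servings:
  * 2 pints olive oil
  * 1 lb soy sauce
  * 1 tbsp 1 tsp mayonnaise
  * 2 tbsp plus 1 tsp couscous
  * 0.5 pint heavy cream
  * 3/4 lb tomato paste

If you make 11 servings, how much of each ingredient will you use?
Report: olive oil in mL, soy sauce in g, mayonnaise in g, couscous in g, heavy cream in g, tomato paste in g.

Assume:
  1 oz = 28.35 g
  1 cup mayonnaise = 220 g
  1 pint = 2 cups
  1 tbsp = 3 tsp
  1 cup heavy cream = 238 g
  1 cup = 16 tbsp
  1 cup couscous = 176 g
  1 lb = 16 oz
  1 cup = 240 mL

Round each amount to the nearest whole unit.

olive oil: 1320 mL; soy sauce: 624 g; mayonnaise: 25 g; couscous: 35 g; heavy cream: 327 g; tomato paste: 468 g

Scaling factor: 11/8 = 1.375.
olive oil: 2 pint × 11/8 × 2 cup/pint × 240 mL/cup = 1320 mL
soy sauce: 1 lb × 11/8 × 16 oz/lb × 28.35 g/oz ≈ 624 g
mayonnaise: (1 tbsp + 1 tsp = 4/3 tbsp) × 11/8 ÷ 16 tbsp/cup × 220 g/cup ≈ 25 g
couscous: (2 tbsp + 1 tsp = 7/3 tbsp) × 11/8 ÷ 16 tbsp/cup × 176 g/cup ≈ 35 g
heavy cream: 0.5 pint × 11/8 × 2 cup/pint × 238 g/cup ≈ 327 g
tomato paste: 0.75 lb × 11/8 × 16 oz/lb × 28.35 g/oz ≈ 468 g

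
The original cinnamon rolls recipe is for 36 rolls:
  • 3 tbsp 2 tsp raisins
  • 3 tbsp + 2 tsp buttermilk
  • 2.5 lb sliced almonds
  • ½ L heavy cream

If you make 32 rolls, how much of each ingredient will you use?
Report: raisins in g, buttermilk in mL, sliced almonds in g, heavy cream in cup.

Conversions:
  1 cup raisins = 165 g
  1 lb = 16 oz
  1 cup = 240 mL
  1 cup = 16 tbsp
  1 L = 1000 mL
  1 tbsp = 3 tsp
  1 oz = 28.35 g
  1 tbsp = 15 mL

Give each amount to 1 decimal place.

raisins: 33.6 g; buttermilk: 48.9 mL; sliced almonds: 1008.0 g; heavy cream: 1.9 cup

Scaling factor: 32/36 = 8/9.
raisins: (3 tbsp + 2 tsp = 11/3 tbsp) × 8/9 ÷ 16 tbsp/cup × 165 g/cup ≈ 33.6 g
buttermilk: (3 tbsp + 2 tsp = 11/3 tbsp) × 8/9 × 15 mL/tbsp ≈ 48.9 mL
sliced almonds: 2.5 lb × 8/9 × 16 oz/lb × 28.35 g/oz = 1008.0 g
heavy cream: 0.5 L × 8/9 × 1000 mL/L ÷ 240 mL/cup ≈ 1.9 cup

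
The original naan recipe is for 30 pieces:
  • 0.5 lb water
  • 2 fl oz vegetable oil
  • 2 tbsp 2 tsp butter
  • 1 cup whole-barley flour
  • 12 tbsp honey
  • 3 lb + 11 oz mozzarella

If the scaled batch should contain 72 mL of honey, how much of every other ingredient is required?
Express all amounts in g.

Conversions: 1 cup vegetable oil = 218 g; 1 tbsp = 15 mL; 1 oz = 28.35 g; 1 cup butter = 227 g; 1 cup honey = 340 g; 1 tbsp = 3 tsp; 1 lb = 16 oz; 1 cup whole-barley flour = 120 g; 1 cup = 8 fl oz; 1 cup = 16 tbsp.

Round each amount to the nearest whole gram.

water: 91 g; vegetable oil: 22 g; butter: 15 g; whole-barley flour: 48 g; mozzarella: 669 g

The original recipe has 180 mL of honey, so the scaling factor is 72 ÷ 180 = 2/5 = 0.4.
water: 0.5 lb × 2/5 × 16 oz/lb × 28.35 g/oz ≈ 91 g
vegetable oil: 2 fl oz × 2/5 ÷ 8 fl oz/cup × 218 g/cup ≈ 22 g
butter: (2 tbsp + 2 tsp = 8/3 tbsp) × 2/5 ÷ 16 tbsp/cup × 227 g/cup ≈ 15 g
whole-barley flour: 1 cup × 2/5 × 120 g/cup = 48 g
mozzarella: (3 lb + 11 oz = 3.6875 lb) × 2/5 × 16 oz/lb × 28.35 g/oz ≈ 669 g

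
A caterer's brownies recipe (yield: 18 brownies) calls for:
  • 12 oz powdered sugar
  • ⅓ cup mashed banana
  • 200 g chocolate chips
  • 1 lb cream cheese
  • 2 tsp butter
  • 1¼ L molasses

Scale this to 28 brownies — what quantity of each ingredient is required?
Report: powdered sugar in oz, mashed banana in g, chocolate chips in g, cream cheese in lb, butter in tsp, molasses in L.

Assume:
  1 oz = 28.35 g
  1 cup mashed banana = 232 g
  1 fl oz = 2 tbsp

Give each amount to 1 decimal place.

powdered sugar: 18.7 oz; mashed banana: 120.3 g; chocolate chips: 311.1 g; cream cheese: 1.6 lb; butter: 3.1 tsp; molasses: 1.9 L

Scaling factor: 28/18 = 14/9.
powdered sugar: 12 oz × 14/9 ≈ 18.7 oz
mashed banana: 1/3 cup × 14/9 × 232 g/cup ≈ 120.3 g
chocolate chips: 200 g × 14/9 ≈ 311.1 g
cream cheese: 1 lb × 14/9 ≈ 1.6 lb
butter: 2 tsp × 14/9 ≈ 3.1 tsp
molasses: 1.25 L × 14/9 ≈ 1.9 L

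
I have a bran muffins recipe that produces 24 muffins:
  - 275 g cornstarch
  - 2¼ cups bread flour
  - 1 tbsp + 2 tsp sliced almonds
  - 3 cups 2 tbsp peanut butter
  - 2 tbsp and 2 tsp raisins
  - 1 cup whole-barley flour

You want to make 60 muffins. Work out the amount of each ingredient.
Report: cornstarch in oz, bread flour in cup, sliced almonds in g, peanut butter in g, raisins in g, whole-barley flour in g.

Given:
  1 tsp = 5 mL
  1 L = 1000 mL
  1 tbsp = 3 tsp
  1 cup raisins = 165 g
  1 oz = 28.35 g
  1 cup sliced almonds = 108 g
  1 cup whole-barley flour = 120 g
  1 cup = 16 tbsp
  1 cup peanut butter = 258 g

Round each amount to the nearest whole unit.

Scaling factor: 60/24 = 5/2 = 2.5.
cornstarch: 275 g × 5/2 ÷ 28.35 g/oz ≈ 24 oz
bread flour: 2.25 cup × 5/2 ≈ 6 cup
sliced almonds: (1 tbsp + 2 tsp = 5/3 tbsp) × 5/2 ÷ 16 tbsp/cup × 108 g/cup ≈ 28 g
peanut butter: (3 cup + 2 tbsp = 3.125 cup) × 5/2 × 258 g/cup ≈ 2016 g
raisins: (2 tbsp + 2 tsp = 8/3 tbsp) × 5/2 ÷ 16 tbsp/cup × 165 g/cup ≈ 69 g
whole-barley flour: 1 cup × 5/2 × 120 g/cup = 300 g

cornstarch: 24 oz; bread flour: 6 cup; sliced almonds: 28 g; peanut butter: 2016 g; raisins: 69 g; whole-barley flour: 300 g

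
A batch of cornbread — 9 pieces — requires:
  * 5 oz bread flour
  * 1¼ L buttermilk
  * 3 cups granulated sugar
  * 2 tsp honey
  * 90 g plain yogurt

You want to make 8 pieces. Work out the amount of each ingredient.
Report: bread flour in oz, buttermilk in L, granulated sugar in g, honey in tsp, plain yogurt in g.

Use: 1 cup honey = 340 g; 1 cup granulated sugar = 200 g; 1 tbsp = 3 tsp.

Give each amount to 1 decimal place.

Scaling factor: 8/9.
bread flour: 5 oz × 8/9 ≈ 4.4 oz
buttermilk: 1.25 L × 8/9 ≈ 1.1 L
granulated sugar: 3 cup × 8/9 × 200 g/cup ≈ 533.3 g
honey: 2 tsp × 8/9 ≈ 1.8 tsp
plain yogurt: 90 g × 8/9 = 80.0 g

bread flour: 4.4 oz; buttermilk: 1.1 L; granulated sugar: 533.3 g; honey: 1.8 tsp; plain yogurt: 80.0 g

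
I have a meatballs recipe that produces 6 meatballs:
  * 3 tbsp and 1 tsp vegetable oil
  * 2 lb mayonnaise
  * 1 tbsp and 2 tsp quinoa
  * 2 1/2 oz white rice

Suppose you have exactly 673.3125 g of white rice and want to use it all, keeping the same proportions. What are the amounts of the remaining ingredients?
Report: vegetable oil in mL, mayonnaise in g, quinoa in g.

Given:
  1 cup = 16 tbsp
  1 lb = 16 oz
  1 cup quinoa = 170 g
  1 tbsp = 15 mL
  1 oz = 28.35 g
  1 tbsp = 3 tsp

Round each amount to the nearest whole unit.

vegetable oil: 475 mL; mayonnaise: 8618 g; quinoa: 168 g

The original recipe has 70.875 g of white rice, so the scaling factor is 673.3125 ÷ 70.875 = 19/2 = 9.5.
vegetable oil: (3 tbsp + 1 tsp = 10/3 tbsp) × 19/2 × 15 mL/tbsp = 475 mL
mayonnaise: 2 lb × 19/2 × 16 oz/lb × 28.35 g/oz ≈ 8618 g
quinoa: (1 tbsp + 2 tsp = 5/3 tbsp) × 19/2 ÷ 16 tbsp/cup × 170 g/cup ≈ 168 g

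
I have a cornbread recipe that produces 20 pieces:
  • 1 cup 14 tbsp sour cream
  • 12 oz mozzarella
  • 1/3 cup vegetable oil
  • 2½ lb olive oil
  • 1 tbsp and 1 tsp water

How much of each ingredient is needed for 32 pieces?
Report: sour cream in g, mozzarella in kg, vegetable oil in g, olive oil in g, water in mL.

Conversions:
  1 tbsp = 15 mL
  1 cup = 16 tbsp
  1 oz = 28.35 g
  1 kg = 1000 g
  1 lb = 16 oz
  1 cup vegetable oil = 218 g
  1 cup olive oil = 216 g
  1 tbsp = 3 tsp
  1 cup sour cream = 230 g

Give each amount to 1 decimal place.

Scaling factor: 32/20 = 8/5 = 1.6.
sour cream: (1 cup + 14 tbsp = 1.875 cup) × 8/5 × 230 g/cup = 690.0 g
mozzarella: 12 oz × 8/5 × 28.35 g/oz ÷ 1000 g/kg ≈ 0.5 kg
vegetable oil: 1/3 cup × 8/5 × 218 g/cup ≈ 116.3 g
olive oil: 2.5 lb × 8/5 × 16 oz/lb × 28.35 g/oz = 1814.4 g
water: (1 tbsp + 1 tsp = 4/3 tbsp) × 8/5 × 15 mL/tbsp = 32.0 mL

sour cream: 690.0 g; mozzarella: 0.5 kg; vegetable oil: 116.3 g; olive oil: 1814.4 g; water: 32.0 mL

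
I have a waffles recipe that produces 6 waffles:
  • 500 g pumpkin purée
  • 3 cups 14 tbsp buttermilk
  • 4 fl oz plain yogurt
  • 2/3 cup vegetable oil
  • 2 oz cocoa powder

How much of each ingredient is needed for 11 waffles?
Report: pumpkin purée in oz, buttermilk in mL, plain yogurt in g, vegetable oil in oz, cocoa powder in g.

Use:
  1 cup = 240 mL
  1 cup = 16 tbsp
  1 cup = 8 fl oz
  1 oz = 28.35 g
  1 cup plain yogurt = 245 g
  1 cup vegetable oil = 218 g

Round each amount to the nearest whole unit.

pumpkin purée: 32 oz; buttermilk: 1705 mL; plain yogurt: 225 g; vegetable oil: 9 oz; cocoa powder: 104 g

Scaling factor: 11/6.
pumpkin purée: 500 g × 11/6 ÷ 28.35 g/oz ≈ 32 oz
buttermilk: (3 cup + 14 tbsp = 3.875 cup) × 11/6 × 240 mL/cup = 1705 mL
plain yogurt: 4 fl oz × 11/6 ÷ 8 fl oz/cup × 245 g/cup ≈ 225 g
vegetable oil: 2/3 cup × 11/6 × 218 g/cup ÷ 28.35 g/oz ≈ 9 oz
cocoa powder: 2 oz × 11/6 × 28.35 g/oz ≈ 104 g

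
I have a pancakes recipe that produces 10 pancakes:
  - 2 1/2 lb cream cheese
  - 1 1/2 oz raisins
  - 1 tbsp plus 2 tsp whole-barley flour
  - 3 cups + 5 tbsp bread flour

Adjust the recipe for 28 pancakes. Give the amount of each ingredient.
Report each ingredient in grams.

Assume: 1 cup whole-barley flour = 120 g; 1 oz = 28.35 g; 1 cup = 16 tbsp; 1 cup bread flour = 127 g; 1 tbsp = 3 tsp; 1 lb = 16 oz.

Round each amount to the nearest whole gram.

cream cheese: 3175 g; raisins: 119 g; whole-barley flour: 35 g; bread flour: 1178 g

Scaling factor: 28/10 = 14/5 = 2.8.
cream cheese: 2.5 lb × 14/5 × 16 oz/lb × 28.35 g/oz ≈ 3175 g
raisins: 1.5 oz × 14/5 × 28.35 g/oz ≈ 119 g
whole-barley flour: (1 tbsp + 2 tsp = 5/3 tbsp) × 14/5 ÷ 16 tbsp/cup × 120 g/cup = 35 g
bread flour: (3 cup + 5 tbsp = 3.3125 cup) × 14/5 × 127 g/cup ≈ 1178 g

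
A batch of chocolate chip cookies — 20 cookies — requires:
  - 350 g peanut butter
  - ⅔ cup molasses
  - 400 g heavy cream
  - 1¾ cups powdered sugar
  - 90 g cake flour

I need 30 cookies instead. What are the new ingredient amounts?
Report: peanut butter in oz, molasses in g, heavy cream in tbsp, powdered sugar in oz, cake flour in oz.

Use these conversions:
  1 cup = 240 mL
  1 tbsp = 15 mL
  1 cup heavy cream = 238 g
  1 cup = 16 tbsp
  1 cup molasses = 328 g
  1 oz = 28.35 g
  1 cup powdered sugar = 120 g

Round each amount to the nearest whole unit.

Scaling factor: 30/20 = 3/2 = 1.5.
peanut butter: 350 g × 3/2 ÷ 28.35 g/oz ≈ 19 oz
molasses: 2/3 cup × 3/2 × 328 g/cup = 328 g
heavy cream: 400 g × 3/2 ÷ 238 g/cup × 16 tbsp/cup ≈ 40 tbsp
powdered sugar: 1.75 cup × 3/2 × 120 g/cup ÷ 28.35 g/oz ≈ 11 oz
cake flour: 90 g × 3/2 ÷ 28.35 g/oz ≈ 5 oz

peanut butter: 19 oz; molasses: 328 g; heavy cream: 40 tbsp; powdered sugar: 11 oz; cake flour: 5 oz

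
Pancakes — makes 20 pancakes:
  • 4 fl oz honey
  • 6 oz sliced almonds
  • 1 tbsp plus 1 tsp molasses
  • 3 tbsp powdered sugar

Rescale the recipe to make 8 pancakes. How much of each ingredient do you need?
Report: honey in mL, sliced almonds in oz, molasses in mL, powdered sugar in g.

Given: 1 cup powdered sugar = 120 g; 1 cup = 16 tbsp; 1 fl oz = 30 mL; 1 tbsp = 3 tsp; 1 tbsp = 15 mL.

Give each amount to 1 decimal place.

Scaling factor: 8/20 = 2/5 = 0.4.
honey: 4 fl oz × 2/5 × 30 mL/fl oz = 48.0 mL
sliced almonds: 6 oz × 2/5 = 2.4 oz
molasses: (1 tbsp + 1 tsp = 4/3 tbsp) × 2/5 × 15 mL/tbsp = 8.0 mL
powdered sugar: 3 tbsp × 2/5 ÷ 16 tbsp/cup × 120 g/cup = 9.0 g

honey: 48.0 mL; sliced almonds: 2.4 oz; molasses: 8.0 mL; powdered sugar: 9.0 g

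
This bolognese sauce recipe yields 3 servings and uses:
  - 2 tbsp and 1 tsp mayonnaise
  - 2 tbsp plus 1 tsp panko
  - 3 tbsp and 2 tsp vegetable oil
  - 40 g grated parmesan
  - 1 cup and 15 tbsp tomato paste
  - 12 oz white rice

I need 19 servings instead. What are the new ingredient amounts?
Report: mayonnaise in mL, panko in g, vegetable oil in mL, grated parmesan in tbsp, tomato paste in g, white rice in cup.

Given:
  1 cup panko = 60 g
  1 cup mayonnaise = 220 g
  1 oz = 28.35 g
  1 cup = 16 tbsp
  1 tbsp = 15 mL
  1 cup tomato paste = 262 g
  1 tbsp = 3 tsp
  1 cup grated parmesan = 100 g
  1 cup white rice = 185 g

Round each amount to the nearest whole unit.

mayonnaise: 222 mL; panko: 55 g; vegetable oil: 348 mL; grated parmesan: 41 tbsp; tomato paste: 3215 g; white rice: 12 cup

Scaling factor: 19/3.
mayonnaise: (2 tbsp + 1 tsp = 7/3 tbsp) × 19/3 × 15 mL/tbsp ≈ 222 mL
panko: (2 tbsp + 1 tsp = 7/3 tbsp) × 19/3 ÷ 16 tbsp/cup × 60 g/cup ≈ 55 g
vegetable oil: (3 tbsp + 2 tsp = 11/3 tbsp) × 19/3 × 15 mL/tbsp ≈ 348 mL
grated parmesan: 40 g × 19/3 ÷ 100 g/cup × 16 tbsp/cup ≈ 41 tbsp
tomato paste: (1 cup + 15 tbsp = 1.9375 cup) × 19/3 × 262 g/cup ≈ 3215 g
white rice: 12 oz × 19/3 × 28.35 g/oz ÷ 185 g/cup ≈ 12 cup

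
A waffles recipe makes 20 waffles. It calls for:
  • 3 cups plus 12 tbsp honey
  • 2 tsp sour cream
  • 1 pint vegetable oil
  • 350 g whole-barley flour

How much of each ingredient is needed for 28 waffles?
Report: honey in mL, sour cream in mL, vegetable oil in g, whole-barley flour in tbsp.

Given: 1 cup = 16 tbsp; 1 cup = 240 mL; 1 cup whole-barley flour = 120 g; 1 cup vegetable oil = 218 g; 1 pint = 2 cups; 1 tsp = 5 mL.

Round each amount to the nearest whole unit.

Scaling factor: 28/20 = 7/5 = 1.4.
honey: (3 cup + 12 tbsp = 3.75 cup) × 7/5 × 240 mL/cup = 1260 mL
sour cream: 2 tsp × 7/5 × 5 mL/tsp = 14 mL
vegetable oil: 1 pint × 7/5 × 2 cup/pint × 218 g/cup ≈ 610 g
whole-barley flour: 350 g × 7/5 ÷ 120 g/cup × 16 tbsp/cup ≈ 65 tbsp

honey: 1260 mL; sour cream: 14 mL; vegetable oil: 610 g; whole-barley flour: 65 tbsp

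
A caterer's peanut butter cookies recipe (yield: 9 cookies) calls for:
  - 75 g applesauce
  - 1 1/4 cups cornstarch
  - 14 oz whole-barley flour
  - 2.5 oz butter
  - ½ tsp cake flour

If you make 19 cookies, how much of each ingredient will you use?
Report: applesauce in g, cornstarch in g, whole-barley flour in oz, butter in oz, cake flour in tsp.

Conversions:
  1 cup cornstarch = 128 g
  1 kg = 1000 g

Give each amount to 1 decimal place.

Scaling factor: 19/9.
applesauce: 75 g × 19/9 ≈ 158.3 g
cornstarch: 1.25 cup × 19/9 × 128 g/cup ≈ 337.8 g
whole-barley flour: 14 oz × 19/9 ≈ 29.6 oz
butter: 2.5 oz × 19/9 ≈ 5.3 oz
cake flour: 0.5 tsp × 19/9 ≈ 1.1 tsp

applesauce: 158.3 g; cornstarch: 337.8 g; whole-barley flour: 29.6 oz; butter: 5.3 oz; cake flour: 1.1 tsp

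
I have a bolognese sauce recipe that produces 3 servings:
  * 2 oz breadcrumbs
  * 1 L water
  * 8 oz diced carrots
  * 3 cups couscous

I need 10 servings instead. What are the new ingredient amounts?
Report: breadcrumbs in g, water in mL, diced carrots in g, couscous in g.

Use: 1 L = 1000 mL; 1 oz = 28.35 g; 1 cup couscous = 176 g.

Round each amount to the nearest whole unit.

Scaling factor: 10/3.
breadcrumbs: 2 oz × 10/3 × 28.35 g/oz = 189 g
water: 1 L × 10/3 × 1000 mL/L ≈ 3333 mL
diced carrots: 8 oz × 10/3 × 28.35 g/oz = 756 g
couscous: 3 cup × 10/3 × 176 g/cup = 1760 g

breadcrumbs: 189 g; water: 3333 mL; diced carrots: 756 g; couscous: 1760 g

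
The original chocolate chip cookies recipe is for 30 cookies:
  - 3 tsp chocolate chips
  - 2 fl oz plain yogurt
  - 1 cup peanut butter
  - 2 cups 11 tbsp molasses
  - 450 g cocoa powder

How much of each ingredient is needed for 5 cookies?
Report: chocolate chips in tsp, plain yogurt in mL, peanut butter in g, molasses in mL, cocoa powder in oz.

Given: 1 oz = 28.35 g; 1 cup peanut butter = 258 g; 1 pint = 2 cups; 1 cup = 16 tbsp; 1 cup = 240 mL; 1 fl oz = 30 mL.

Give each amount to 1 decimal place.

chocolate chips: 0.5 tsp; plain yogurt: 10.0 mL; peanut butter: 43.0 g; molasses: 107.5 mL; cocoa powder: 2.6 oz

Scaling factor: 5/30 = 1/6.
chocolate chips: 3 tsp × 1/6 = 0.5 tsp
plain yogurt: 2 fl oz × 1/6 × 30 mL/fl oz = 10.0 mL
peanut butter: 1 cup × 1/6 × 258 g/cup = 43.0 g
molasses: (2 cup + 11 tbsp = 2.6875 cup) × 1/6 × 240 mL/cup = 107.5 mL
cocoa powder: 450 g × 1/6 ÷ 28.35 g/oz ≈ 2.6 oz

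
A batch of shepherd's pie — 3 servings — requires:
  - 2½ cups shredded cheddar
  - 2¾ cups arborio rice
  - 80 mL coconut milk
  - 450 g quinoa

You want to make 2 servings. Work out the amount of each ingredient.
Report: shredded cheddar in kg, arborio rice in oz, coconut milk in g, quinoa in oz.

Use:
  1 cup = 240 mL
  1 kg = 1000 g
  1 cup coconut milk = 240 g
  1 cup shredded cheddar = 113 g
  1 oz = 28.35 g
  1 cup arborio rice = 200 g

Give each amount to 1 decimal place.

Scaling factor: 2/3.
shredded cheddar: 2.5 cup × 2/3 × 113 g/cup ÷ 1000 g/kg ≈ 0.2 kg
arborio rice: 2.75 cup × 2/3 × 200 g/cup ÷ 28.35 g/oz ≈ 12.9 oz
coconut milk: 80 mL × 2/3 ÷ 240 mL/cup × 240 g/cup ≈ 53.3 g
quinoa: 450 g × 2/3 ÷ 28.35 g/oz ≈ 10.6 oz

shredded cheddar: 0.2 kg; arborio rice: 12.9 oz; coconut milk: 53.3 g; quinoa: 10.6 oz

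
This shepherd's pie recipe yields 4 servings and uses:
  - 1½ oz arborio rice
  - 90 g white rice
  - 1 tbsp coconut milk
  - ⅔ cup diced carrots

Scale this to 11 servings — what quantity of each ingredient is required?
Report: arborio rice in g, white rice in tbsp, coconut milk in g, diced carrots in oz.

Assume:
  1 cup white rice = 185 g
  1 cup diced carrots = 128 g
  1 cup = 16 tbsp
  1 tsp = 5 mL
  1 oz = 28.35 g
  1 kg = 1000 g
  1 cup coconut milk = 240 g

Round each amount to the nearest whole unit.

arborio rice: 117 g; white rice: 21 tbsp; coconut milk: 41 g; diced carrots: 8 oz

Scaling factor: 11/4 = 2.75.
arborio rice: 1.5 oz × 11/4 × 28.35 g/oz ≈ 117 g
white rice: 90 g × 11/4 ÷ 185 g/cup × 16 tbsp/cup ≈ 21 tbsp
coconut milk: 1 tbsp × 11/4 ÷ 16 tbsp/cup × 240 g/cup ≈ 41 g
diced carrots: 2/3 cup × 11/4 × 128 g/cup ÷ 28.35 g/oz ≈ 8 oz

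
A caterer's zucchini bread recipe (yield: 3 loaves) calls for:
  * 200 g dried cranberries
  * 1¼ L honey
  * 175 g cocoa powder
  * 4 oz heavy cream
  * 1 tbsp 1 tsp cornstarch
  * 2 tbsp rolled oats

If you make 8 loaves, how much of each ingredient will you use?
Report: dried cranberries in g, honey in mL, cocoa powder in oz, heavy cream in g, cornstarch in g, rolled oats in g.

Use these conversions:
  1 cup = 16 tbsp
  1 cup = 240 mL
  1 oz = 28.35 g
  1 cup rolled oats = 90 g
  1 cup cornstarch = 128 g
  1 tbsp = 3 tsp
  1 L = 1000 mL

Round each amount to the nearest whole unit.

Scaling factor: 8/3.
dried cranberries: 200 g × 8/3 ≈ 533 g
honey: 1.25 L × 8/3 × 1000 mL/L ≈ 3333 mL
cocoa powder: 175 g × 8/3 ÷ 28.35 g/oz ≈ 16 oz
heavy cream: 4 oz × 8/3 × 28.35 g/oz ≈ 302 g
cornstarch: (1 tbsp + 1 tsp = 4/3 tbsp) × 8/3 ÷ 16 tbsp/cup × 128 g/cup ≈ 28 g
rolled oats: 2 tbsp × 8/3 ÷ 16 tbsp/cup × 90 g/cup = 30 g

dried cranberries: 533 g; honey: 3333 mL; cocoa powder: 16 oz; heavy cream: 302 g; cornstarch: 28 g; rolled oats: 30 g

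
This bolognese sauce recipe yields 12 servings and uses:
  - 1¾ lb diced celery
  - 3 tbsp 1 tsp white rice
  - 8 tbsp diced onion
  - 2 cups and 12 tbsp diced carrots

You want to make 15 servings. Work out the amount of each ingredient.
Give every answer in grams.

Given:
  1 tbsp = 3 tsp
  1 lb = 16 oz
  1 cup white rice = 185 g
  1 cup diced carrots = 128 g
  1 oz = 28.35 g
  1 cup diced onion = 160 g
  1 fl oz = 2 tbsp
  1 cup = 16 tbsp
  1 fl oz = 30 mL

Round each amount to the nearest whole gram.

diced celery: 992 g; white rice: 48 g; diced onion: 100 g; diced carrots: 440 g

Scaling factor: 15/12 = 5/4 = 1.25.
diced celery: 1.75 lb × 5/4 × 16 oz/lb × 28.35 g/oz ≈ 992 g
white rice: (3 tbsp + 1 tsp = 10/3 tbsp) × 5/4 ÷ 16 tbsp/cup × 185 g/cup ≈ 48 g
diced onion: 8 tbsp × 5/4 ÷ 16 tbsp/cup × 160 g/cup = 100 g
diced carrots: (2 cup + 12 tbsp = 2.75 cup) × 5/4 × 128 g/cup = 440 g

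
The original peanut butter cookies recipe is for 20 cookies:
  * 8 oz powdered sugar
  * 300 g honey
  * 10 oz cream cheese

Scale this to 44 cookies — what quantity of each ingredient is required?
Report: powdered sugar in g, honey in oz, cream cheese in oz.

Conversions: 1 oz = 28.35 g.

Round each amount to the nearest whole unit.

powdered sugar: 499 g; honey: 23 oz; cream cheese: 22 oz

Scaling factor: 44/20 = 11/5 = 2.2.
powdered sugar: 8 oz × 11/5 × 28.35 g/oz ≈ 499 g
honey: 300 g × 11/5 ÷ 28.35 g/oz ≈ 23 oz
cream cheese: 10 oz × 11/5 = 22 oz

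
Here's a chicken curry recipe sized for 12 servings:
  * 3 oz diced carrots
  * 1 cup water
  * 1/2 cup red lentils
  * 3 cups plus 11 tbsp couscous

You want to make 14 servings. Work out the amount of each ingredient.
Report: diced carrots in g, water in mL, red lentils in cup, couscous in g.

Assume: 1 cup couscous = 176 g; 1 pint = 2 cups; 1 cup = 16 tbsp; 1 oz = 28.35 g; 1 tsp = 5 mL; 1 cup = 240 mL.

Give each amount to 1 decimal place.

Scaling factor: 14/12 = 7/6.
diced carrots: 3 oz × 7/6 × 28.35 g/oz ≈ 99.2 g
water: 1 cup × 7/6 × 240 mL/cup = 280.0 mL
red lentils: 0.5 cup × 7/6 ≈ 0.6 cup
couscous: (3 cup + 11 tbsp = 3.6875 cup) × 7/6 × 176 g/cup ≈ 757.2 g

diced carrots: 99.2 g; water: 280.0 mL; red lentils: 0.6 cup; couscous: 757.2 g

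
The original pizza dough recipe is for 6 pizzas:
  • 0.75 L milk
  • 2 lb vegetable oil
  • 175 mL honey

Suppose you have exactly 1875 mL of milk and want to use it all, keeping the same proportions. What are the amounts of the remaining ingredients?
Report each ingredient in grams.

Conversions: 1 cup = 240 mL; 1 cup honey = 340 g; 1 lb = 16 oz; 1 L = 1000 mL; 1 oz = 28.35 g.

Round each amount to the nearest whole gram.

The original recipe has 750 mL of milk, so the scaling factor is 1875 ÷ 750 = 5/2 = 2.5.
vegetable oil: 2 lb × 5/2 × 16 oz/lb × 28.35 g/oz = 2268 g
honey: 175 mL × 5/2 ÷ 240 mL/cup × 340 g/cup ≈ 620 g

vegetable oil: 2268 g; honey: 620 g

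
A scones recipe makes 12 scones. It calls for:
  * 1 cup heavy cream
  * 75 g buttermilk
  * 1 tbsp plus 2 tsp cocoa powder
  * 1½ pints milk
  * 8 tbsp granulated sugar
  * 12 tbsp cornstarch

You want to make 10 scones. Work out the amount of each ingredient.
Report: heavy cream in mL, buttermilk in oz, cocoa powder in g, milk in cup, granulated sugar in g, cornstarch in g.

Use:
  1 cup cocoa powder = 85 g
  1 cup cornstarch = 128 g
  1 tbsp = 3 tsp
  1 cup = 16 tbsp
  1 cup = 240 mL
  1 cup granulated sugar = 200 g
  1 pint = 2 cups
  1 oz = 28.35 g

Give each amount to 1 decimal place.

Scaling factor: 10/12 = 5/6.
heavy cream: 1 cup × 5/6 × 240 mL/cup = 200.0 mL
buttermilk: 75 g × 5/6 ÷ 28.35 g/oz ≈ 2.2 oz
cocoa powder: (1 tbsp + 2 tsp = 5/3 tbsp) × 5/6 ÷ 16 tbsp/cup × 85 g/cup ≈ 7.4 g
milk: 1.5 pint × 5/6 × 2 cup/pint = 2.5 cup
granulated sugar: 8 tbsp × 5/6 ÷ 16 tbsp/cup × 200 g/cup ≈ 83.3 g
cornstarch: 12 tbsp × 5/6 ÷ 16 tbsp/cup × 128 g/cup = 80.0 g

heavy cream: 200.0 mL; buttermilk: 2.2 oz; cocoa powder: 7.4 g; milk: 2.5 cup; granulated sugar: 83.3 g; cornstarch: 80.0 g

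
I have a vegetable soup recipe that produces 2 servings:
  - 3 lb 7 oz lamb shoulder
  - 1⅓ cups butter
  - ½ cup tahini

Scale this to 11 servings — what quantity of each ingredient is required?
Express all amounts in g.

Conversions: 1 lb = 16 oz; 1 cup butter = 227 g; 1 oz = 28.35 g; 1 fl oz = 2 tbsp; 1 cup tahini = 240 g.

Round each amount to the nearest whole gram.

Scaling factor: 11/2 = 5.5.
lamb shoulder: (3 lb + 7 oz = 3.4375 lb) × 11/2 × 16 oz/lb × 28.35 g/oz ≈ 8576 g
butter: 4/3 cup × 11/2 × 227 g/cup ≈ 1665 g
tahini: 0.5 cup × 11/2 × 240 g/cup = 660 g

lamb shoulder: 8576 g; butter: 1665 g; tahini: 660 g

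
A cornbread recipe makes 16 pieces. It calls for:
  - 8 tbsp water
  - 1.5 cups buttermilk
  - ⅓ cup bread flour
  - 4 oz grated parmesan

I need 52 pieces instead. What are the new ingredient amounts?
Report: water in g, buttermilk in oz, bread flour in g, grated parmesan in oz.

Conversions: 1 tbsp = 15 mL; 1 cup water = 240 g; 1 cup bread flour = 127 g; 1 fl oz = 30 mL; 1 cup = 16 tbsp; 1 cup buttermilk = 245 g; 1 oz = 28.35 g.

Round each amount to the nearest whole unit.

Scaling factor: 52/16 = 13/4 = 3.25.
water: 8 tbsp × 13/4 ÷ 16 tbsp/cup × 240 g/cup = 390 g
buttermilk: 1.5 cup × 13/4 × 245 g/cup ÷ 28.35 g/oz ≈ 42 oz
bread flour: 1/3 cup × 13/4 × 127 g/cup ≈ 138 g
grated parmesan: 4 oz × 13/4 = 13 oz

water: 390 g; buttermilk: 42 oz; bread flour: 138 g; grated parmesan: 13 oz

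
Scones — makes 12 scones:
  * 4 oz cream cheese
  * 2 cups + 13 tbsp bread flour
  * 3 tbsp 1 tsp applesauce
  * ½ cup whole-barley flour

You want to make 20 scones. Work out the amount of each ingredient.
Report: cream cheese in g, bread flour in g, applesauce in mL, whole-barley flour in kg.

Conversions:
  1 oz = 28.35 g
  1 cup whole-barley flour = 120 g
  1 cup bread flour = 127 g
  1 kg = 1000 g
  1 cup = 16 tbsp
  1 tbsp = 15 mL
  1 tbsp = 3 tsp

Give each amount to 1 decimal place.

Scaling factor: 20/12 = 5/3.
cream cheese: 4 oz × 5/3 × 28.35 g/oz = 189.0 g
bread flour: (2 cup + 13 tbsp = 2.8125 cup) × 5/3 × 127 g/cup ≈ 595.3 g
applesauce: (3 tbsp + 1 tsp = 10/3 tbsp) × 5/3 × 15 mL/tbsp ≈ 83.3 mL
whole-barley flour: 0.5 cup × 5/3 × 120 g/cup ÷ 1000 g/kg = 0.1 kg

cream cheese: 189.0 g; bread flour: 595.3 g; applesauce: 83.3 mL; whole-barley flour: 0.1 kg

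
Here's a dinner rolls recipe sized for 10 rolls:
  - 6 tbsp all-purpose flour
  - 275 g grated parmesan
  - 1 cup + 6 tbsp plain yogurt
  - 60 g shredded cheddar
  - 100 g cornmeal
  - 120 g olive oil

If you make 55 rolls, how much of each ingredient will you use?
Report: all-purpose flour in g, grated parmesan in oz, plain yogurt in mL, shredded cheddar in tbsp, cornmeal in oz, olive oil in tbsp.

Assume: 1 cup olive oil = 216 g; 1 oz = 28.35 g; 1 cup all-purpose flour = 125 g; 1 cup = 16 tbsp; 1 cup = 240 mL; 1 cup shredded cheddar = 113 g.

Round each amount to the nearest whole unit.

all-purpose flour: 258 g; grated parmesan: 53 oz; plain yogurt: 1815 mL; shredded cheddar: 47 tbsp; cornmeal: 19 oz; olive oil: 49 tbsp

Scaling factor: 55/10 = 11/2 = 5.5.
all-purpose flour: 6 tbsp × 11/2 ÷ 16 tbsp/cup × 125 g/cup ≈ 258 g
grated parmesan: 275 g × 11/2 ÷ 28.35 g/oz ≈ 53 oz
plain yogurt: (1 cup + 6 tbsp = 1.375 cup) × 11/2 × 240 mL/cup = 1815 mL
shredded cheddar: 60 g × 11/2 ÷ 113 g/cup × 16 tbsp/cup ≈ 47 tbsp
cornmeal: 100 g × 11/2 ÷ 28.35 g/oz ≈ 19 oz
olive oil: 120 g × 11/2 ÷ 216 g/cup × 16 tbsp/cup ≈ 49 tbsp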